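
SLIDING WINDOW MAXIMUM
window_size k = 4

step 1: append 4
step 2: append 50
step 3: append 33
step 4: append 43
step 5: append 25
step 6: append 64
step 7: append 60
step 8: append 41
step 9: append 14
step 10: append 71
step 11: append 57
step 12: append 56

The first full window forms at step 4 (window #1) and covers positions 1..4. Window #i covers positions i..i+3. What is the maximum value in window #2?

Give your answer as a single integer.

Answer: 50

Derivation:
step 1: append 4 -> window=[4] (not full yet)
step 2: append 50 -> window=[4, 50] (not full yet)
step 3: append 33 -> window=[4, 50, 33] (not full yet)
step 4: append 43 -> window=[4, 50, 33, 43] -> max=50
step 5: append 25 -> window=[50, 33, 43, 25] -> max=50
Window #2 max = 50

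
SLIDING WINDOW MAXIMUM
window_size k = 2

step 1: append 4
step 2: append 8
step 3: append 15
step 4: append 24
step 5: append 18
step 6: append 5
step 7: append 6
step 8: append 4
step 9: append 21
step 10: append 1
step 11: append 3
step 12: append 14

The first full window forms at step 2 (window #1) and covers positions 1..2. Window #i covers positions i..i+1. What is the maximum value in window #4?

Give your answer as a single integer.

Answer: 24

Derivation:
step 1: append 4 -> window=[4] (not full yet)
step 2: append 8 -> window=[4, 8] -> max=8
step 3: append 15 -> window=[8, 15] -> max=15
step 4: append 24 -> window=[15, 24] -> max=24
step 5: append 18 -> window=[24, 18] -> max=24
Window #4 max = 24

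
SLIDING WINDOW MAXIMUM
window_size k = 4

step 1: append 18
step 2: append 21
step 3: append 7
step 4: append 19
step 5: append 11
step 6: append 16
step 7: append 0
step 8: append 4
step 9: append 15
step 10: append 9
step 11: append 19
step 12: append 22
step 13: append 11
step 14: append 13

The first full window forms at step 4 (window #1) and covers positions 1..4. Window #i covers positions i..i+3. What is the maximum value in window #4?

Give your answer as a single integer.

Answer: 19

Derivation:
step 1: append 18 -> window=[18] (not full yet)
step 2: append 21 -> window=[18, 21] (not full yet)
step 3: append 7 -> window=[18, 21, 7] (not full yet)
step 4: append 19 -> window=[18, 21, 7, 19] -> max=21
step 5: append 11 -> window=[21, 7, 19, 11] -> max=21
step 6: append 16 -> window=[7, 19, 11, 16] -> max=19
step 7: append 0 -> window=[19, 11, 16, 0] -> max=19
Window #4 max = 19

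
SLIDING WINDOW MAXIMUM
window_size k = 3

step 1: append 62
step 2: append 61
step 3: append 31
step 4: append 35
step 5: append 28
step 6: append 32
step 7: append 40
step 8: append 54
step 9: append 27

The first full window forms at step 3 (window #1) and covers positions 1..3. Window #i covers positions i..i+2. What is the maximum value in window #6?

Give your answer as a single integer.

Answer: 54

Derivation:
step 1: append 62 -> window=[62] (not full yet)
step 2: append 61 -> window=[62, 61] (not full yet)
step 3: append 31 -> window=[62, 61, 31] -> max=62
step 4: append 35 -> window=[61, 31, 35] -> max=61
step 5: append 28 -> window=[31, 35, 28] -> max=35
step 6: append 32 -> window=[35, 28, 32] -> max=35
step 7: append 40 -> window=[28, 32, 40] -> max=40
step 8: append 54 -> window=[32, 40, 54] -> max=54
Window #6 max = 54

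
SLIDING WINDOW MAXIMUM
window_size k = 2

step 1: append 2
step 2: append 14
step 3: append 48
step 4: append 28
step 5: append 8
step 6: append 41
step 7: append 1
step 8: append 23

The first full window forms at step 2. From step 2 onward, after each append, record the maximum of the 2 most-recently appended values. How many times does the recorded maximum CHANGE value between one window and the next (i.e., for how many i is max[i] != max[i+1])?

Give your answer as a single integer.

step 1: append 2 -> window=[2] (not full yet)
step 2: append 14 -> window=[2, 14] -> max=14
step 3: append 48 -> window=[14, 48] -> max=48
step 4: append 28 -> window=[48, 28] -> max=48
step 5: append 8 -> window=[28, 8] -> max=28
step 6: append 41 -> window=[8, 41] -> max=41
step 7: append 1 -> window=[41, 1] -> max=41
step 8: append 23 -> window=[1, 23] -> max=23
Recorded maximums: 14 48 48 28 41 41 23
Changes between consecutive maximums: 4

Answer: 4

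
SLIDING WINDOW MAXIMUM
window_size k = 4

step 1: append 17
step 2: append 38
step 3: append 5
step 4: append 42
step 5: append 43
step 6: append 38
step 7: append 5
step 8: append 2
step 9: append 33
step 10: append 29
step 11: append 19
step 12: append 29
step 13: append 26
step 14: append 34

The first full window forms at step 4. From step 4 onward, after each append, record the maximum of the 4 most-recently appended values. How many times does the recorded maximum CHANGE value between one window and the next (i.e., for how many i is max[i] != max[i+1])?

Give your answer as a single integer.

step 1: append 17 -> window=[17] (not full yet)
step 2: append 38 -> window=[17, 38] (not full yet)
step 3: append 5 -> window=[17, 38, 5] (not full yet)
step 4: append 42 -> window=[17, 38, 5, 42] -> max=42
step 5: append 43 -> window=[38, 5, 42, 43] -> max=43
step 6: append 38 -> window=[5, 42, 43, 38] -> max=43
step 7: append 5 -> window=[42, 43, 38, 5] -> max=43
step 8: append 2 -> window=[43, 38, 5, 2] -> max=43
step 9: append 33 -> window=[38, 5, 2, 33] -> max=38
step 10: append 29 -> window=[5, 2, 33, 29] -> max=33
step 11: append 19 -> window=[2, 33, 29, 19] -> max=33
step 12: append 29 -> window=[33, 29, 19, 29] -> max=33
step 13: append 26 -> window=[29, 19, 29, 26] -> max=29
step 14: append 34 -> window=[19, 29, 26, 34] -> max=34
Recorded maximums: 42 43 43 43 43 38 33 33 33 29 34
Changes between consecutive maximums: 5

Answer: 5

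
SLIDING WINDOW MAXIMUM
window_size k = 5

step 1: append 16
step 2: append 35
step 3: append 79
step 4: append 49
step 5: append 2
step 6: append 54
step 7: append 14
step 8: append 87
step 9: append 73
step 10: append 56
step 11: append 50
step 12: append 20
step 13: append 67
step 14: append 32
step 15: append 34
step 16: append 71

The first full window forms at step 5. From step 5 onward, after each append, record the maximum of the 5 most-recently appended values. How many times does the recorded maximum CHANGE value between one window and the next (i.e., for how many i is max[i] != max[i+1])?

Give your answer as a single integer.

step 1: append 16 -> window=[16] (not full yet)
step 2: append 35 -> window=[16, 35] (not full yet)
step 3: append 79 -> window=[16, 35, 79] (not full yet)
step 4: append 49 -> window=[16, 35, 79, 49] (not full yet)
step 5: append 2 -> window=[16, 35, 79, 49, 2] -> max=79
step 6: append 54 -> window=[35, 79, 49, 2, 54] -> max=79
step 7: append 14 -> window=[79, 49, 2, 54, 14] -> max=79
step 8: append 87 -> window=[49, 2, 54, 14, 87] -> max=87
step 9: append 73 -> window=[2, 54, 14, 87, 73] -> max=87
step 10: append 56 -> window=[54, 14, 87, 73, 56] -> max=87
step 11: append 50 -> window=[14, 87, 73, 56, 50] -> max=87
step 12: append 20 -> window=[87, 73, 56, 50, 20] -> max=87
step 13: append 67 -> window=[73, 56, 50, 20, 67] -> max=73
step 14: append 32 -> window=[56, 50, 20, 67, 32] -> max=67
step 15: append 34 -> window=[50, 20, 67, 32, 34] -> max=67
step 16: append 71 -> window=[20, 67, 32, 34, 71] -> max=71
Recorded maximums: 79 79 79 87 87 87 87 87 73 67 67 71
Changes between consecutive maximums: 4

Answer: 4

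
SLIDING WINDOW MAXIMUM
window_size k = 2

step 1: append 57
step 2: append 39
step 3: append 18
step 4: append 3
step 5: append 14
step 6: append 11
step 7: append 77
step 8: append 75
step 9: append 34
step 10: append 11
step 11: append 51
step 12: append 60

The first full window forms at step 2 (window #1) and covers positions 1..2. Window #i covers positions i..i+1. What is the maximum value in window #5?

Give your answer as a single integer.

step 1: append 57 -> window=[57] (not full yet)
step 2: append 39 -> window=[57, 39] -> max=57
step 3: append 18 -> window=[39, 18] -> max=39
step 4: append 3 -> window=[18, 3] -> max=18
step 5: append 14 -> window=[3, 14] -> max=14
step 6: append 11 -> window=[14, 11] -> max=14
Window #5 max = 14

Answer: 14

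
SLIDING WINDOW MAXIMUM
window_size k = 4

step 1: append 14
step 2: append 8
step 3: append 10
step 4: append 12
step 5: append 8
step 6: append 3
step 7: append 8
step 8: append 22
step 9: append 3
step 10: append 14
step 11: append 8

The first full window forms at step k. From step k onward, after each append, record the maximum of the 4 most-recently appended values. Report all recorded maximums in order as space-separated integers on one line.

step 1: append 14 -> window=[14] (not full yet)
step 2: append 8 -> window=[14, 8] (not full yet)
step 3: append 10 -> window=[14, 8, 10] (not full yet)
step 4: append 12 -> window=[14, 8, 10, 12] -> max=14
step 5: append 8 -> window=[8, 10, 12, 8] -> max=12
step 6: append 3 -> window=[10, 12, 8, 3] -> max=12
step 7: append 8 -> window=[12, 8, 3, 8] -> max=12
step 8: append 22 -> window=[8, 3, 8, 22] -> max=22
step 9: append 3 -> window=[3, 8, 22, 3] -> max=22
step 10: append 14 -> window=[8, 22, 3, 14] -> max=22
step 11: append 8 -> window=[22, 3, 14, 8] -> max=22

Answer: 14 12 12 12 22 22 22 22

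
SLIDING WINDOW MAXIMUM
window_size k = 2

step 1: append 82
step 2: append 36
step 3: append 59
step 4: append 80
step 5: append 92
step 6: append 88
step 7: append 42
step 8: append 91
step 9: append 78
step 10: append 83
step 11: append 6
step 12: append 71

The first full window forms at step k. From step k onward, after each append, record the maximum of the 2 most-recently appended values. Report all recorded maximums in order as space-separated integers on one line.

step 1: append 82 -> window=[82] (not full yet)
step 2: append 36 -> window=[82, 36] -> max=82
step 3: append 59 -> window=[36, 59] -> max=59
step 4: append 80 -> window=[59, 80] -> max=80
step 5: append 92 -> window=[80, 92] -> max=92
step 6: append 88 -> window=[92, 88] -> max=92
step 7: append 42 -> window=[88, 42] -> max=88
step 8: append 91 -> window=[42, 91] -> max=91
step 9: append 78 -> window=[91, 78] -> max=91
step 10: append 83 -> window=[78, 83] -> max=83
step 11: append 6 -> window=[83, 6] -> max=83
step 12: append 71 -> window=[6, 71] -> max=71

Answer: 82 59 80 92 92 88 91 91 83 83 71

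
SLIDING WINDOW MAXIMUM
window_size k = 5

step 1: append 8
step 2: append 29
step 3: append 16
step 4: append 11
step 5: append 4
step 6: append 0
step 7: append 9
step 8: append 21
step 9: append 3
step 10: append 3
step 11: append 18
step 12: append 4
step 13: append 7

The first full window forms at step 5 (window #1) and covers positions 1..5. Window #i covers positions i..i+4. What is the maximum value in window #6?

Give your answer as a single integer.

step 1: append 8 -> window=[8] (not full yet)
step 2: append 29 -> window=[8, 29] (not full yet)
step 3: append 16 -> window=[8, 29, 16] (not full yet)
step 4: append 11 -> window=[8, 29, 16, 11] (not full yet)
step 5: append 4 -> window=[8, 29, 16, 11, 4] -> max=29
step 6: append 0 -> window=[29, 16, 11, 4, 0] -> max=29
step 7: append 9 -> window=[16, 11, 4, 0, 9] -> max=16
step 8: append 21 -> window=[11, 4, 0, 9, 21] -> max=21
step 9: append 3 -> window=[4, 0, 9, 21, 3] -> max=21
step 10: append 3 -> window=[0, 9, 21, 3, 3] -> max=21
Window #6 max = 21

Answer: 21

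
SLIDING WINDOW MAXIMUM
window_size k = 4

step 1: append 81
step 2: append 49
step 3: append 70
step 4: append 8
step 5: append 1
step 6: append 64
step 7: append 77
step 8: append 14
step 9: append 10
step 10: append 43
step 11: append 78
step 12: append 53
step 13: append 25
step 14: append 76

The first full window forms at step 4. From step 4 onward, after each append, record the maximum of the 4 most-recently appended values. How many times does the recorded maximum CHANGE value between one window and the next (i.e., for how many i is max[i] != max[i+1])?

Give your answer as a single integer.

Answer: 3

Derivation:
step 1: append 81 -> window=[81] (not full yet)
step 2: append 49 -> window=[81, 49] (not full yet)
step 3: append 70 -> window=[81, 49, 70] (not full yet)
step 4: append 8 -> window=[81, 49, 70, 8] -> max=81
step 5: append 1 -> window=[49, 70, 8, 1] -> max=70
step 6: append 64 -> window=[70, 8, 1, 64] -> max=70
step 7: append 77 -> window=[8, 1, 64, 77] -> max=77
step 8: append 14 -> window=[1, 64, 77, 14] -> max=77
step 9: append 10 -> window=[64, 77, 14, 10] -> max=77
step 10: append 43 -> window=[77, 14, 10, 43] -> max=77
step 11: append 78 -> window=[14, 10, 43, 78] -> max=78
step 12: append 53 -> window=[10, 43, 78, 53] -> max=78
step 13: append 25 -> window=[43, 78, 53, 25] -> max=78
step 14: append 76 -> window=[78, 53, 25, 76] -> max=78
Recorded maximums: 81 70 70 77 77 77 77 78 78 78 78
Changes between consecutive maximums: 3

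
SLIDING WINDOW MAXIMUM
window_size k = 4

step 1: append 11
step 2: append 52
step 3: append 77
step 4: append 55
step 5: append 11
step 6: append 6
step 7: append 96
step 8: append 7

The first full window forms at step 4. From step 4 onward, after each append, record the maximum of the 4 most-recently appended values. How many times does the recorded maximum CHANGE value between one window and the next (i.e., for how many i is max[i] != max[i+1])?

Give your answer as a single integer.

Answer: 1

Derivation:
step 1: append 11 -> window=[11] (not full yet)
step 2: append 52 -> window=[11, 52] (not full yet)
step 3: append 77 -> window=[11, 52, 77] (not full yet)
step 4: append 55 -> window=[11, 52, 77, 55] -> max=77
step 5: append 11 -> window=[52, 77, 55, 11] -> max=77
step 6: append 6 -> window=[77, 55, 11, 6] -> max=77
step 7: append 96 -> window=[55, 11, 6, 96] -> max=96
step 8: append 7 -> window=[11, 6, 96, 7] -> max=96
Recorded maximums: 77 77 77 96 96
Changes between consecutive maximums: 1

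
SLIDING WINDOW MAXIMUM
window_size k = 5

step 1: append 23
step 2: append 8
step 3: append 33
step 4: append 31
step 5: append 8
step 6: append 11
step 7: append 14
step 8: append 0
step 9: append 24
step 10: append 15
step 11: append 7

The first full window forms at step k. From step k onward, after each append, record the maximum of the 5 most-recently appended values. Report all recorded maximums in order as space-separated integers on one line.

Answer: 33 33 33 31 24 24 24

Derivation:
step 1: append 23 -> window=[23] (not full yet)
step 2: append 8 -> window=[23, 8] (not full yet)
step 3: append 33 -> window=[23, 8, 33] (not full yet)
step 4: append 31 -> window=[23, 8, 33, 31] (not full yet)
step 5: append 8 -> window=[23, 8, 33, 31, 8] -> max=33
step 6: append 11 -> window=[8, 33, 31, 8, 11] -> max=33
step 7: append 14 -> window=[33, 31, 8, 11, 14] -> max=33
step 8: append 0 -> window=[31, 8, 11, 14, 0] -> max=31
step 9: append 24 -> window=[8, 11, 14, 0, 24] -> max=24
step 10: append 15 -> window=[11, 14, 0, 24, 15] -> max=24
step 11: append 7 -> window=[14, 0, 24, 15, 7] -> max=24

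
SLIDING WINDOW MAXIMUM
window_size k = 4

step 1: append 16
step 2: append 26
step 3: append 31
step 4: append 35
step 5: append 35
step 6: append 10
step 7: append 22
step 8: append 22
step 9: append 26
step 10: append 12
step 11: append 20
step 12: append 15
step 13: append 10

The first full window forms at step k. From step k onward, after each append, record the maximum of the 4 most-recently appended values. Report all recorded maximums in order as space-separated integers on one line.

step 1: append 16 -> window=[16] (not full yet)
step 2: append 26 -> window=[16, 26] (not full yet)
step 3: append 31 -> window=[16, 26, 31] (not full yet)
step 4: append 35 -> window=[16, 26, 31, 35] -> max=35
step 5: append 35 -> window=[26, 31, 35, 35] -> max=35
step 6: append 10 -> window=[31, 35, 35, 10] -> max=35
step 7: append 22 -> window=[35, 35, 10, 22] -> max=35
step 8: append 22 -> window=[35, 10, 22, 22] -> max=35
step 9: append 26 -> window=[10, 22, 22, 26] -> max=26
step 10: append 12 -> window=[22, 22, 26, 12] -> max=26
step 11: append 20 -> window=[22, 26, 12, 20] -> max=26
step 12: append 15 -> window=[26, 12, 20, 15] -> max=26
step 13: append 10 -> window=[12, 20, 15, 10] -> max=20

Answer: 35 35 35 35 35 26 26 26 26 20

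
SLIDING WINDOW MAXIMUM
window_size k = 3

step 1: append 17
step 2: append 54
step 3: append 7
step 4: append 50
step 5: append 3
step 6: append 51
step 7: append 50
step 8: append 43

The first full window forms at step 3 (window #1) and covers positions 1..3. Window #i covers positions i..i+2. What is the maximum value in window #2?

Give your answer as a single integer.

step 1: append 17 -> window=[17] (not full yet)
step 2: append 54 -> window=[17, 54] (not full yet)
step 3: append 7 -> window=[17, 54, 7] -> max=54
step 4: append 50 -> window=[54, 7, 50] -> max=54
Window #2 max = 54

Answer: 54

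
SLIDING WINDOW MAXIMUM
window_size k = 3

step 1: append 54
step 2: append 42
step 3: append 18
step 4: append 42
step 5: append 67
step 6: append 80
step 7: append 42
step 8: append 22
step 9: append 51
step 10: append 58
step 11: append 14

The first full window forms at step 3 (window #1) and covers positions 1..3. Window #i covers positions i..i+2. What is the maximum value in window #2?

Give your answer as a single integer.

Answer: 42

Derivation:
step 1: append 54 -> window=[54] (not full yet)
step 2: append 42 -> window=[54, 42] (not full yet)
step 3: append 18 -> window=[54, 42, 18] -> max=54
step 4: append 42 -> window=[42, 18, 42] -> max=42
Window #2 max = 42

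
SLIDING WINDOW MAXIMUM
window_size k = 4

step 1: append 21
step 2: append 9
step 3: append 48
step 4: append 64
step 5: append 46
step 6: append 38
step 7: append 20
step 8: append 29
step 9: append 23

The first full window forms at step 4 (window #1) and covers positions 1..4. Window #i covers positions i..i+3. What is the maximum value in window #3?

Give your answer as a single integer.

step 1: append 21 -> window=[21] (not full yet)
step 2: append 9 -> window=[21, 9] (not full yet)
step 3: append 48 -> window=[21, 9, 48] (not full yet)
step 4: append 64 -> window=[21, 9, 48, 64] -> max=64
step 5: append 46 -> window=[9, 48, 64, 46] -> max=64
step 6: append 38 -> window=[48, 64, 46, 38] -> max=64
Window #3 max = 64

Answer: 64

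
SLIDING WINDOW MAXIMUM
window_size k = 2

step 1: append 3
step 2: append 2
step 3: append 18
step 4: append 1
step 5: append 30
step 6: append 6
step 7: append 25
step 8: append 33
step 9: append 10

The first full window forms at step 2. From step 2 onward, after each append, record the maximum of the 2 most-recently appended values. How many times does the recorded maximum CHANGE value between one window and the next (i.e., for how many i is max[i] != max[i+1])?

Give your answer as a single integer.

Answer: 4

Derivation:
step 1: append 3 -> window=[3] (not full yet)
step 2: append 2 -> window=[3, 2] -> max=3
step 3: append 18 -> window=[2, 18] -> max=18
step 4: append 1 -> window=[18, 1] -> max=18
step 5: append 30 -> window=[1, 30] -> max=30
step 6: append 6 -> window=[30, 6] -> max=30
step 7: append 25 -> window=[6, 25] -> max=25
step 8: append 33 -> window=[25, 33] -> max=33
step 9: append 10 -> window=[33, 10] -> max=33
Recorded maximums: 3 18 18 30 30 25 33 33
Changes between consecutive maximums: 4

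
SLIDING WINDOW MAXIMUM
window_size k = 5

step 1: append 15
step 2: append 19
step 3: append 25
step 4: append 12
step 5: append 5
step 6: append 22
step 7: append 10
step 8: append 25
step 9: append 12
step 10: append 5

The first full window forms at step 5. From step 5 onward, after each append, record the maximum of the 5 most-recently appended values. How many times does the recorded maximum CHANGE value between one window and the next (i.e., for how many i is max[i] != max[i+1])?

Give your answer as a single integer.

Answer: 0

Derivation:
step 1: append 15 -> window=[15] (not full yet)
step 2: append 19 -> window=[15, 19] (not full yet)
step 3: append 25 -> window=[15, 19, 25] (not full yet)
step 4: append 12 -> window=[15, 19, 25, 12] (not full yet)
step 5: append 5 -> window=[15, 19, 25, 12, 5] -> max=25
step 6: append 22 -> window=[19, 25, 12, 5, 22] -> max=25
step 7: append 10 -> window=[25, 12, 5, 22, 10] -> max=25
step 8: append 25 -> window=[12, 5, 22, 10, 25] -> max=25
step 9: append 12 -> window=[5, 22, 10, 25, 12] -> max=25
step 10: append 5 -> window=[22, 10, 25, 12, 5] -> max=25
Recorded maximums: 25 25 25 25 25 25
Changes between consecutive maximums: 0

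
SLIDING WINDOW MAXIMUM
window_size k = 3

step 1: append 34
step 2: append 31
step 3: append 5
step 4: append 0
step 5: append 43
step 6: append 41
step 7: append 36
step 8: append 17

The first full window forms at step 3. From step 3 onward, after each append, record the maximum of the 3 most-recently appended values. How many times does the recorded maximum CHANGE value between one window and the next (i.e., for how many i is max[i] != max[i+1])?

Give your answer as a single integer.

step 1: append 34 -> window=[34] (not full yet)
step 2: append 31 -> window=[34, 31] (not full yet)
step 3: append 5 -> window=[34, 31, 5] -> max=34
step 4: append 0 -> window=[31, 5, 0] -> max=31
step 5: append 43 -> window=[5, 0, 43] -> max=43
step 6: append 41 -> window=[0, 43, 41] -> max=43
step 7: append 36 -> window=[43, 41, 36] -> max=43
step 8: append 17 -> window=[41, 36, 17] -> max=41
Recorded maximums: 34 31 43 43 43 41
Changes between consecutive maximums: 3

Answer: 3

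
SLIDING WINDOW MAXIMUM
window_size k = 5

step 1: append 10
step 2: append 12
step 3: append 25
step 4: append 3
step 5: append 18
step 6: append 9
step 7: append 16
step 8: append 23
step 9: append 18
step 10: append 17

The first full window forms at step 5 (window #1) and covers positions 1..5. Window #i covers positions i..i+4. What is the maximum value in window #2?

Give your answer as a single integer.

Answer: 25

Derivation:
step 1: append 10 -> window=[10] (not full yet)
step 2: append 12 -> window=[10, 12] (not full yet)
step 3: append 25 -> window=[10, 12, 25] (not full yet)
step 4: append 3 -> window=[10, 12, 25, 3] (not full yet)
step 5: append 18 -> window=[10, 12, 25, 3, 18] -> max=25
step 6: append 9 -> window=[12, 25, 3, 18, 9] -> max=25
Window #2 max = 25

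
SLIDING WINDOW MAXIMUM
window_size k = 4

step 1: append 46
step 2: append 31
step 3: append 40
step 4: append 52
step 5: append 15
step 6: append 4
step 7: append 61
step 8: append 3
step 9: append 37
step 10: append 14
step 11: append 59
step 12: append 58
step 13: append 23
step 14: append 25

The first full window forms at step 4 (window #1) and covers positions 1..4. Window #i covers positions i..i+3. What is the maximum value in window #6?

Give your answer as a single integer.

Answer: 61

Derivation:
step 1: append 46 -> window=[46] (not full yet)
step 2: append 31 -> window=[46, 31] (not full yet)
step 3: append 40 -> window=[46, 31, 40] (not full yet)
step 4: append 52 -> window=[46, 31, 40, 52] -> max=52
step 5: append 15 -> window=[31, 40, 52, 15] -> max=52
step 6: append 4 -> window=[40, 52, 15, 4] -> max=52
step 7: append 61 -> window=[52, 15, 4, 61] -> max=61
step 8: append 3 -> window=[15, 4, 61, 3] -> max=61
step 9: append 37 -> window=[4, 61, 3, 37] -> max=61
Window #6 max = 61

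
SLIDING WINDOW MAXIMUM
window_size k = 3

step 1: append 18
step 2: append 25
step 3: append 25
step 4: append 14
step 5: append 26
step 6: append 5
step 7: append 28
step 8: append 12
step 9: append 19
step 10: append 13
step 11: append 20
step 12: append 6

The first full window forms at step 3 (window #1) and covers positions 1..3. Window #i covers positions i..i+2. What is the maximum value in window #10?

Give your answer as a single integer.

step 1: append 18 -> window=[18] (not full yet)
step 2: append 25 -> window=[18, 25] (not full yet)
step 3: append 25 -> window=[18, 25, 25] -> max=25
step 4: append 14 -> window=[25, 25, 14] -> max=25
step 5: append 26 -> window=[25, 14, 26] -> max=26
step 6: append 5 -> window=[14, 26, 5] -> max=26
step 7: append 28 -> window=[26, 5, 28] -> max=28
step 8: append 12 -> window=[5, 28, 12] -> max=28
step 9: append 19 -> window=[28, 12, 19] -> max=28
step 10: append 13 -> window=[12, 19, 13] -> max=19
step 11: append 20 -> window=[19, 13, 20] -> max=20
step 12: append 6 -> window=[13, 20, 6] -> max=20
Window #10 max = 20

Answer: 20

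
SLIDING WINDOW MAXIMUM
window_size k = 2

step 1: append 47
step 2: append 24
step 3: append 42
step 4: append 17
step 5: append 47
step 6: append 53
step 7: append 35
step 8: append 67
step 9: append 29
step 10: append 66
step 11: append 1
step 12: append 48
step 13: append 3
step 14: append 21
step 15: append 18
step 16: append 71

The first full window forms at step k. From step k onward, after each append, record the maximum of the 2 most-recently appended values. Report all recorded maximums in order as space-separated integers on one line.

step 1: append 47 -> window=[47] (not full yet)
step 2: append 24 -> window=[47, 24] -> max=47
step 3: append 42 -> window=[24, 42] -> max=42
step 4: append 17 -> window=[42, 17] -> max=42
step 5: append 47 -> window=[17, 47] -> max=47
step 6: append 53 -> window=[47, 53] -> max=53
step 7: append 35 -> window=[53, 35] -> max=53
step 8: append 67 -> window=[35, 67] -> max=67
step 9: append 29 -> window=[67, 29] -> max=67
step 10: append 66 -> window=[29, 66] -> max=66
step 11: append 1 -> window=[66, 1] -> max=66
step 12: append 48 -> window=[1, 48] -> max=48
step 13: append 3 -> window=[48, 3] -> max=48
step 14: append 21 -> window=[3, 21] -> max=21
step 15: append 18 -> window=[21, 18] -> max=21
step 16: append 71 -> window=[18, 71] -> max=71

Answer: 47 42 42 47 53 53 67 67 66 66 48 48 21 21 71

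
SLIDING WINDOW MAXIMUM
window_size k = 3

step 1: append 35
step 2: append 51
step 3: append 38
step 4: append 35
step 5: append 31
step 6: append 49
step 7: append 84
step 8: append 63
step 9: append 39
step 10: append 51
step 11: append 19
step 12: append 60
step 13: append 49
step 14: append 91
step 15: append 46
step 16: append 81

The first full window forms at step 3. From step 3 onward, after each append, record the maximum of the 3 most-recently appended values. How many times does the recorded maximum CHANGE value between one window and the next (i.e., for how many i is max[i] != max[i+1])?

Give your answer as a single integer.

Answer: 7

Derivation:
step 1: append 35 -> window=[35] (not full yet)
step 2: append 51 -> window=[35, 51] (not full yet)
step 3: append 38 -> window=[35, 51, 38] -> max=51
step 4: append 35 -> window=[51, 38, 35] -> max=51
step 5: append 31 -> window=[38, 35, 31] -> max=38
step 6: append 49 -> window=[35, 31, 49] -> max=49
step 7: append 84 -> window=[31, 49, 84] -> max=84
step 8: append 63 -> window=[49, 84, 63] -> max=84
step 9: append 39 -> window=[84, 63, 39] -> max=84
step 10: append 51 -> window=[63, 39, 51] -> max=63
step 11: append 19 -> window=[39, 51, 19] -> max=51
step 12: append 60 -> window=[51, 19, 60] -> max=60
step 13: append 49 -> window=[19, 60, 49] -> max=60
step 14: append 91 -> window=[60, 49, 91] -> max=91
step 15: append 46 -> window=[49, 91, 46] -> max=91
step 16: append 81 -> window=[91, 46, 81] -> max=91
Recorded maximums: 51 51 38 49 84 84 84 63 51 60 60 91 91 91
Changes between consecutive maximums: 7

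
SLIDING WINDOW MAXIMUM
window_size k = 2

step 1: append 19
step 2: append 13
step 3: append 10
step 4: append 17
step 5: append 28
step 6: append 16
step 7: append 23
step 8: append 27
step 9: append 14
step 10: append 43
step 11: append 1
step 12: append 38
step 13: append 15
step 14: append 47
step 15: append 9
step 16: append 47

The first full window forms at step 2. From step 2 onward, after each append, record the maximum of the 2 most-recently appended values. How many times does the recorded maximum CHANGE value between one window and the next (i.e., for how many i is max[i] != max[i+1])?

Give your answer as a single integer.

step 1: append 19 -> window=[19] (not full yet)
step 2: append 13 -> window=[19, 13] -> max=19
step 3: append 10 -> window=[13, 10] -> max=13
step 4: append 17 -> window=[10, 17] -> max=17
step 5: append 28 -> window=[17, 28] -> max=28
step 6: append 16 -> window=[28, 16] -> max=28
step 7: append 23 -> window=[16, 23] -> max=23
step 8: append 27 -> window=[23, 27] -> max=27
step 9: append 14 -> window=[27, 14] -> max=27
step 10: append 43 -> window=[14, 43] -> max=43
step 11: append 1 -> window=[43, 1] -> max=43
step 12: append 38 -> window=[1, 38] -> max=38
step 13: append 15 -> window=[38, 15] -> max=38
step 14: append 47 -> window=[15, 47] -> max=47
step 15: append 9 -> window=[47, 9] -> max=47
step 16: append 47 -> window=[9, 47] -> max=47
Recorded maximums: 19 13 17 28 28 23 27 27 43 43 38 38 47 47 47
Changes between consecutive maximums: 8

Answer: 8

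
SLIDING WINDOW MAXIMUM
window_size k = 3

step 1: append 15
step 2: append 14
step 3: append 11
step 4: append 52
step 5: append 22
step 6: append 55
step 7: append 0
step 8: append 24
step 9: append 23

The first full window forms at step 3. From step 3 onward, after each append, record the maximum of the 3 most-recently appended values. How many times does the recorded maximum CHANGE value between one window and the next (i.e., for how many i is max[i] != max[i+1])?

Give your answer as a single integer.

Answer: 3

Derivation:
step 1: append 15 -> window=[15] (not full yet)
step 2: append 14 -> window=[15, 14] (not full yet)
step 3: append 11 -> window=[15, 14, 11] -> max=15
step 4: append 52 -> window=[14, 11, 52] -> max=52
step 5: append 22 -> window=[11, 52, 22] -> max=52
step 6: append 55 -> window=[52, 22, 55] -> max=55
step 7: append 0 -> window=[22, 55, 0] -> max=55
step 8: append 24 -> window=[55, 0, 24] -> max=55
step 9: append 23 -> window=[0, 24, 23] -> max=24
Recorded maximums: 15 52 52 55 55 55 24
Changes between consecutive maximums: 3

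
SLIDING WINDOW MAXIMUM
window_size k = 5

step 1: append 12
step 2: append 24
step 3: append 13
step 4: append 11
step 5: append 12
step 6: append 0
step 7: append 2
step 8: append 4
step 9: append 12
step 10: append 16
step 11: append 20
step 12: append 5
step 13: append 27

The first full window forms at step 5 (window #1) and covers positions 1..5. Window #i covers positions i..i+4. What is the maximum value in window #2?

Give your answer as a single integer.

Answer: 24

Derivation:
step 1: append 12 -> window=[12] (not full yet)
step 2: append 24 -> window=[12, 24] (not full yet)
step 3: append 13 -> window=[12, 24, 13] (not full yet)
step 4: append 11 -> window=[12, 24, 13, 11] (not full yet)
step 5: append 12 -> window=[12, 24, 13, 11, 12] -> max=24
step 6: append 0 -> window=[24, 13, 11, 12, 0] -> max=24
Window #2 max = 24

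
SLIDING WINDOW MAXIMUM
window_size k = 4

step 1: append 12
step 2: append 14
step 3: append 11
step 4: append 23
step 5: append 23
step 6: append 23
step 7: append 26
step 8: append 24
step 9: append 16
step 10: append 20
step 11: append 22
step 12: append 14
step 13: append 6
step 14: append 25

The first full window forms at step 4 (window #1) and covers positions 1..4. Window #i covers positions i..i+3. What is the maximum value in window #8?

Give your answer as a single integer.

Answer: 24

Derivation:
step 1: append 12 -> window=[12] (not full yet)
step 2: append 14 -> window=[12, 14] (not full yet)
step 3: append 11 -> window=[12, 14, 11] (not full yet)
step 4: append 23 -> window=[12, 14, 11, 23] -> max=23
step 5: append 23 -> window=[14, 11, 23, 23] -> max=23
step 6: append 23 -> window=[11, 23, 23, 23] -> max=23
step 7: append 26 -> window=[23, 23, 23, 26] -> max=26
step 8: append 24 -> window=[23, 23, 26, 24] -> max=26
step 9: append 16 -> window=[23, 26, 24, 16] -> max=26
step 10: append 20 -> window=[26, 24, 16, 20] -> max=26
step 11: append 22 -> window=[24, 16, 20, 22] -> max=24
Window #8 max = 24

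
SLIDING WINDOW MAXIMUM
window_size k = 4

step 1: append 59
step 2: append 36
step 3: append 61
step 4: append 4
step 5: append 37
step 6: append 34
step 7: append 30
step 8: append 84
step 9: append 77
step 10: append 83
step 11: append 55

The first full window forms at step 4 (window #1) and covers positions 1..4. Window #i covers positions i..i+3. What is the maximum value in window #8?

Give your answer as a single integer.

step 1: append 59 -> window=[59] (not full yet)
step 2: append 36 -> window=[59, 36] (not full yet)
step 3: append 61 -> window=[59, 36, 61] (not full yet)
step 4: append 4 -> window=[59, 36, 61, 4] -> max=61
step 5: append 37 -> window=[36, 61, 4, 37] -> max=61
step 6: append 34 -> window=[61, 4, 37, 34] -> max=61
step 7: append 30 -> window=[4, 37, 34, 30] -> max=37
step 8: append 84 -> window=[37, 34, 30, 84] -> max=84
step 9: append 77 -> window=[34, 30, 84, 77] -> max=84
step 10: append 83 -> window=[30, 84, 77, 83] -> max=84
step 11: append 55 -> window=[84, 77, 83, 55] -> max=84
Window #8 max = 84

Answer: 84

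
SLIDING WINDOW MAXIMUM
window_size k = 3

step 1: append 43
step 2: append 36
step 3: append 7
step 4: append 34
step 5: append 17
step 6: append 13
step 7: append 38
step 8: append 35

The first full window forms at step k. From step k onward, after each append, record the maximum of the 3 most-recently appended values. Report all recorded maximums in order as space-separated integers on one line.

step 1: append 43 -> window=[43] (not full yet)
step 2: append 36 -> window=[43, 36] (not full yet)
step 3: append 7 -> window=[43, 36, 7] -> max=43
step 4: append 34 -> window=[36, 7, 34] -> max=36
step 5: append 17 -> window=[7, 34, 17] -> max=34
step 6: append 13 -> window=[34, 17, 13] -> max=34
step 7: append 38 -> window=[17, 13, 38] -> max=38
step 8: append 35 -> window=[13, 38, 35] -> max=38

Answer: 43 36 34 34 38 38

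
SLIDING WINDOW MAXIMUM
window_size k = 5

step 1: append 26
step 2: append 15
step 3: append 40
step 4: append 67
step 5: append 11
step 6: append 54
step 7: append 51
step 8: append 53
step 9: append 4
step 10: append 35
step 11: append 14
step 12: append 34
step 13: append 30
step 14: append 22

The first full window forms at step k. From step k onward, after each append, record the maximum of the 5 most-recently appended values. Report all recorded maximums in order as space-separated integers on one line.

Answer: 67 67 67 67 54 54 53 53 35 35

Derivation:
step 1: append 26 -> window=[26] (not full yet)
step 2: append 15 -> window=[26, 15] (not full yet)
step 3: append 40 -> window=[26, 15, 40] (not full yet)
step 4: append 67 -> window=[26, 15, 40, 67] (not full yet)
step 5: append 11 -> window=[26, 15, 40, 67, 11] -> max=67
step 6: append 54 -> window=[15, 40, 67, 11, 54] -> max=67
step 7: append 51 -> window=[40, 67, 11, 54, 51] -> max=67
step 8: append 53 -> window=[67, 11, 54, 51, 53] -> max=67
step 9: append 4 -> window=[11, 54, 51, 53, 4] -> max=54
step 10: append 35 -> window=[54, 51, 53, 4, 35] -> max=54
step 11: append 14 -> window=[51, 53, 4, 35, 14] -> max=53
step 12: append 34 -> window=[53, 4, 35, 14, 34] -> max=53
step 13: append 30 -> window=[4, 35, 14, 34, 30] -> max=35
step 14: append 22 -> window=[35, 14, 34, 30, 22] -> max=35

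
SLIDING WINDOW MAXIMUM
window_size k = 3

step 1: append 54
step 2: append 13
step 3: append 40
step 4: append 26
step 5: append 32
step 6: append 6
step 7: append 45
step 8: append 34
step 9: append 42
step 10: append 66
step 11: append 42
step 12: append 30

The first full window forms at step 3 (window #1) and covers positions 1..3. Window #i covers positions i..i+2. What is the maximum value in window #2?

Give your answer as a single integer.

step 1: append 54 -> window=[54] (not full yet)
step 2: append 13 -> window=[54, 13] (not full yet)
step 3: append 40 -> window=[54, 13, 40] -> max=54
step 4: append 26 -> window=[13, 40, 26] -> max=40
Window #2 max = 40

Answer: 40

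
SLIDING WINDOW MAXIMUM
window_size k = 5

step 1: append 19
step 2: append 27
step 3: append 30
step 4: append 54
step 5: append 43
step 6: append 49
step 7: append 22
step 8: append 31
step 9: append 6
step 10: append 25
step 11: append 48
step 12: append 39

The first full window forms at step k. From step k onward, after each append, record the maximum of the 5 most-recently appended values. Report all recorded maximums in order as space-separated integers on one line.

step 1: append 19 -> window=[19] (not full yet)
step 2: append 27 -> window=[19, 27] (not full yet)
step 3: append 30 -> window=[19, 27, 30] (not full yet)
step 4: append 54 -> window=[19, 27, 30, 54] (not full yet)
step 5: append 43 -> window=[19, 27, 30, 54, 43] -> max=54
step 6: append 49 -> window=[27, 30, 54, 43, 49] -> max=54
step 7: append 22 -> window=[30, 54, 43, 49, 22] -> max=54
step 8: append 31 -> window=[54, 43, 49, 22, 31] -> max=54
step 9: append 6 -> window=[43, 49, 22, 31, 6] -> max=49
step 10: append 25 -> window=[49, 22, 31, 6, 25] -> max=49
step 11: append 48 -> window=[22, 31, 6, 25, 48] -> max=48
step 12: append 39 -> window=[31, 6, 25, 48, 39] -> max=48

Answer: 54 54 54 54 49 49 48 48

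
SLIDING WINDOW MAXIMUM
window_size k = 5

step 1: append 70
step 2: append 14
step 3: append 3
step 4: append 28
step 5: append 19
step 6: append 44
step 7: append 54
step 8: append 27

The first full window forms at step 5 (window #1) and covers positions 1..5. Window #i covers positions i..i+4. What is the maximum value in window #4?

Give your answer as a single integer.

step 1: append 70 -> window=[70] (not full yet)
step 2: append 14 -> window=[70, 14] (not full yet)
step 3: append 3 -> window=[70, 14, 3] (not full yet)
step 4: append 28 -> window=[70, 14, 3, 28] (not full yet)
step 5: append 19 -> window=[70, 14, 3, 28, 19] -> max=70
step 6: append 44 -> window=[14, 3, 28, 19, 44] -> max=44
step 7: append 54 -> window=[3, 28, 19, 44, 54] -> max=54
step 8: append 27 -> window=[28, 19, 44, 54, 27] -> max=54
Window #4 max = 54

Answer: 54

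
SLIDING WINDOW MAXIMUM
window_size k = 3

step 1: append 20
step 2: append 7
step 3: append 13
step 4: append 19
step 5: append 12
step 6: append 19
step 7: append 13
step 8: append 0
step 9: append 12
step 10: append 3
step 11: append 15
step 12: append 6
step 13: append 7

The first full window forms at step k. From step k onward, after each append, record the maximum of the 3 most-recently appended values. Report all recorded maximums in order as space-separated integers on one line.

Answer: 20 19 19 19 19 19 13 12 15 15 15

Derivation:
step 1: append 20 -> window=[20] (not full yet)
step 2: append 7 -> window=[20, 7] (not full yet)
step 3: append 13 -> window=[20, 7, 13] -> max=20
step 4: append 19 -> window=[7, 13, 19] -> max=19
step 5: append 12 -> window=[13, 19, 12] -> max=19
step 6: append 19 -> window=[19, 12, 19] -> max=19
step 7: append 13 -> window=[12, 19, 13] -> max=19
step 8: append 0 -> window=[19, 13, 0] -> max=19
step 9: append 12 -> window=[13, 0, 12] -> max=13
step 10: append 3 -> window=[0, 12, 3] -> max=12
step 11: append 15 -> window=[12, 3, 15] -> max=15
step 12: append 6 -> window=[3, 15, 6] -> max=15
step 13: append 7 -> window=[15, 6, 7] -> max=15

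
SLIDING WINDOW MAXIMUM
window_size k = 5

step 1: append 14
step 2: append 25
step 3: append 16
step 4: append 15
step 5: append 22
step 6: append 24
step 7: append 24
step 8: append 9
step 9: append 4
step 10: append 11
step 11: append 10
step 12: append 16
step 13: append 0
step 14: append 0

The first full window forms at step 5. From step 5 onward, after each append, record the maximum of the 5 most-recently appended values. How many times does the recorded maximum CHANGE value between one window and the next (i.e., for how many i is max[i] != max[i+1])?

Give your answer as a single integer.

Answer: 2

Derivation:
step 1: append 14 -> window=[14] (not full yet)
step 2: append 25 -> window=[14, 25] (not full yet)
step 3: append 16 -> window=[14, 25, 16] (not full yet)
step 4: append 15 -> window=[14, 25, 16, 15] (not full yet)
step 5: append 22 -> window=[14, 25, 16, 15, 22] -> max=25
step 6: append 24 -> window=[25, 16, 15, 22, 24] -> max=25
step 7: append 24 -> window=[16, 15, 22, 24, 24] -> max=24
step 8: append 9 -> window=[15, 22, 24, 24, 9] -> max=24
step 9: append 4 -> window=[22, 24, 24, 9, 4] -> max=24
step 10: append 11 -> window=[24, 24, 9, 4, 11] -> max=24
step 11: append 10 -> window=[24, 9, 4, 11, 10] -> max=24
step 12: append 16 -> window=[9, 4, 11, 10, 16] -> max=16
step 13: append 0 -> window=[4, 11, 10, 16, 0] -> max=16
step 14: append 0 -> window=[11, 10, 16, 0, 0] -> max=16
Recorded maximums: 25 25 24 24 24 24 24 16 16 16
Changes between consecutive maximums: 2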